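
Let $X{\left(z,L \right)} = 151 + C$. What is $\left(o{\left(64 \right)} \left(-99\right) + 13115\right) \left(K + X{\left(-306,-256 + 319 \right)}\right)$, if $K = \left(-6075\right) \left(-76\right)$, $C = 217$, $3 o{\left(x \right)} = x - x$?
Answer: $6060021820$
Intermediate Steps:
$o{\left(x \right)} = 0$ ($o{\left(x \right)} = \frac{x - x}{3} = \frac{1}{3} \cdot 0 = 0$)
$K = 461700$
$X{\left(z,L \right)} = 368$ ($X{\left(z,L \right)} = 151 + 217 = 368$)
$\left(o{\left(64 \right)} \left(-99\right) + 13115\right) \left(K + X{\left(-306,-256 + 319 \right)}\right) = \left(0 \left(-99\right) + 13115\right) \left(461700 + 368\right) = \left(0 + 13115\right) 462068 = 13115 \cdot 462068 = 6060021820$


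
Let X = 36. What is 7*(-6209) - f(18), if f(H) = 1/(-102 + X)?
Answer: -2868557/66 ≈ -43463.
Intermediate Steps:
f(H) = -1/66 (f(H) = 1/(-102 + 36) = 1/(-66) = -1/66)
7*(-6209) - f(18) = 7*(-6209) - 1*(-1/66) = -43463 + 1/66 = -2868557/66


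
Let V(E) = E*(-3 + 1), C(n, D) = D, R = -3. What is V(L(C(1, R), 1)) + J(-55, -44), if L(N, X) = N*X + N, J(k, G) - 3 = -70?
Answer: -55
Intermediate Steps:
J(k, G) = -67 (J(k, G) = 3 - 70 = -67)
L(N, X) = N + N*X
V(E) = -2*E (V(E) = E*(-2) = -2*E)
V(L(C(1, R), 1)) + J(-55, -44) = -(-6)*(1 + 1) - 67 = -(-6)*2 - 67 = -2*(-6) - 67 = 12 - 67 = -55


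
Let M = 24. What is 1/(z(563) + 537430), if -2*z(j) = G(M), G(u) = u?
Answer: 1/537418 ≈ 1.8607e-6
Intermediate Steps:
z(j) = -12 (z(j) = -1/2*24 = -12)
1/(z(563) + 537430) = 1/(-12 + 537430) = 1/537418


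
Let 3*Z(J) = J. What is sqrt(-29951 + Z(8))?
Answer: I*sqrt(269535)/3 ≈ 173.06*I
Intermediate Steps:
Z(J) = J/3
sqrt(-29951 + Z(8)) = sqrt(-29951 + (1/3)*8) = sqrt(-29951 + 8/3) = sqrt(-89845/3) = I*sqrt(269535)/3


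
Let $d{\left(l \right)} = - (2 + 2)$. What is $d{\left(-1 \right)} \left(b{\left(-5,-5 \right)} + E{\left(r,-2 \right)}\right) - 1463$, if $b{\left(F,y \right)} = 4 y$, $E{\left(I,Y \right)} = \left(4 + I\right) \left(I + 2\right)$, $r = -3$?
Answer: $-1379$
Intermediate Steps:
$E{\left(I,Y \right)} = \left(2 + I\right) \left(4 + I\right)$ ($E{\left(I,Y \right)} = \left(4 + I\right) \left(2 + I\right) = \left(2 + I\right) \left(4 + I\right)$)
$d{\left(l \right)} = -4$ ($d{\left(l \right)} = \left(-1\right) 4 = -4$)
$d{\left(-1 \right)} \left(b{\left(-5,-5 \right)} + E{\left(r,-2 \right)}\right) - 1463 = - 4 \left(4 \left(-5\right) + \left(8 + \left(-3\right)^{2} + 6 \left(-3\right)\right)\right) - 1463 = - 4 \left(-20 + \left(8 + 9 - 18\right)\right) - 1463 = - 4 \left(-20 - 1\right) - 1463 = \left(-4\right) \left(-21\right) - 1463 = 84 - 1463 = -1379$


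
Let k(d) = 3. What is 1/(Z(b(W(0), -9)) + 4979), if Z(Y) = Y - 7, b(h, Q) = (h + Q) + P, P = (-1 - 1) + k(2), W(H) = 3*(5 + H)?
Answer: 1/4979 ≈ 0.00020084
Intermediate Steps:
W(H) = 15 + 3*H
P = 1 (P = (-1 - 1) + 3 = -2 + 3 = 1)
b(h, Q) = 1 + Q + h (b(h, Q) = (h + Q) + 1 = (Q + h) + 1 = 1 + Q + h)
Z(Y) = -7 + Y
1/(Z(b(W(0), -9)) + 4979) = 1/((-7 + (1 - 9 + (15 + 3*0))) + 4979) = 1/((-7 + (1 - 9 + (15 + 0))) + 4979) = 1/((-7 + (1 - 9 + 15)) + 4979) = 1/((-7 + 7) + 4979) = 1/(0 + 4979) = 1/4979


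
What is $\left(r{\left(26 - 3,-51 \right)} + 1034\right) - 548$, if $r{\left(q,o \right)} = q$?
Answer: $509$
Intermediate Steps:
$\left(r{\left(26 - 3,-51 \right)} + 1034\right) - 548 = \left(\left(26 - 3\right) + 1034\right) - 548 = \left(23 + 1034\right) - 548 = 1057 - 548 = 509$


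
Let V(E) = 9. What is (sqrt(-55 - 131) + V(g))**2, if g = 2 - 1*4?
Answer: (9 + I*sqrt(186))**2 ≈ -105.0 + 245.49*I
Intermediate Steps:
g = -2 (g = 2 - 4 = -2)
(sqrt(-55 - 131) + V(g))**2 = (sqrt(-55 - 131) + 9)**2 = (sqrt(-186) + 9)**2 = (I*sqrt(186) + 9)**2 = (9 + I*sqrt(186))**2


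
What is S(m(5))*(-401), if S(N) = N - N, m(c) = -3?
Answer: 0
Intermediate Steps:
S(N) = 0
S(m(5))*(-401) = 0*(-401) = 0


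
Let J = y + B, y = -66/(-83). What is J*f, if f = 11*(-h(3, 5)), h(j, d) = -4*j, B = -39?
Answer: -418572/83 ≈ -5043.0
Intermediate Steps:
y = 66/83 (y = -66*(-1/83) = 66/83 ≈ 0.79518)
f = 132 (f = 11*(-(-4)*3) = 11*(-1*(-12)) = 11*12 = 132)
J = -3171/83 (J = 66/83 - 39 = -3171/83 ≈ -38.205)
J*f = -3171/83*132 = -418572/83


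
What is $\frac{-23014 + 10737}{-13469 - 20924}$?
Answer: $\frac{12277}{34393} \approx 0.35696$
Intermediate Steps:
$\frac{-23014 + 10737}{-13469 - 20924} = - \frac{12277}{-34393} = \left(-12277\right) \left(- \frac{1}{34393}\right) = \frac{12277}{34393}$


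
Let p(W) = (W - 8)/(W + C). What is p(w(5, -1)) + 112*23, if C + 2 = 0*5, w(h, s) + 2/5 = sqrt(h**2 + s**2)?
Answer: 651801/253 - 75*sqrt(26)/253 ≈ 2574.8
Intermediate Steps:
w(h, s) = -2/5 + sqrt(h**2 + s**2)
C = -2 (C = -2 + 0*5 = -2 + 0 = -2)
p(W) = (-8 + W)/(-2 + W) (p(W) = (W - 8)/(W - 2) = (-8 + W)/(-2 + W))
p(w(5, -1)) + 112*23 = (-8 + (-2/5 + sqrt(5**2 + (-1)**2)))/(-2 + (-2/5 + sqrt(5**2 + (-1)**2))) + 112*23 = (-8 + (-2/5 + sqrt(25 + 1)))/(-2 + (-2/5 + sqrt(25 + 1))) + 2576 = (-8 + (-2/5 + sqrt(26)))/(-2 + (-2/5 + sqrt(26))) + 2576 = (-42/5 + sqrt(26))/(-12/5 + sqrt(26)) + 2576 = 2576 + (-42/5 + sqrt(26))/(-12/5 + sqrt(26))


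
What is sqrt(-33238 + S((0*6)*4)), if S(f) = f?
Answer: I*sqrt(33238) ≈ 182.31*I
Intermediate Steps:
sqrt(-33238 + S((0*6)*4)) = sqrt(-33238 + (0*6)*4) = sqrt(-33238 + 0*4) = sqrt(-33238 + 0) = sqrt(-33238) = I*sqrt(33238)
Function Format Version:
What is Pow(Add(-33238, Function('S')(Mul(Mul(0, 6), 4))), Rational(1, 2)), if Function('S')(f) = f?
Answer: Mul(I, Pow(33238, Rational(1, 2))) ≈ Mul(182.31, I)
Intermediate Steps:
Pow(Add(-33238, Function('S')(Mul(Mul(0, 6), 4))), Rational(1, 2)) = Pow(Add(-33238, Mul(Mul(0, 6), 4)), Rational(1, 2)) = Pow(Add(-33238, Mul(0, 4)), Rational(1, 2)) = Pow(Add(-33238, 0), Rational(1, 2)) = Pow(-33238, Rational(1, 2)) = Mul(I, Pow(33238, Rational(1, 2)))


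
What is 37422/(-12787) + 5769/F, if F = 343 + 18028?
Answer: -613711359/234909977 ≈ -2.6125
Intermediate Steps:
F = 18371
37422/(-12787) + 5769/F = 37422/(-12787) + 5769/18371 = 37422*(-1/12787) + 5769*(1/18371) = -37422/12787 + 5769/18371 = -613711359/234909977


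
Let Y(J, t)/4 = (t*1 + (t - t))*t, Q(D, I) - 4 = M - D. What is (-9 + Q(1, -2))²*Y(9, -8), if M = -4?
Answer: 25600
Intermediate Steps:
Q(D, I) = -D (Q(D, I) = 4 + (-4 - D) = -D)
Y(J, t) = 4*t² (Y(J, t) = 4*((t*1 + (t - t))*t) = 4*((t + 0)*t) = 4*(t*t) = 4*t²)
(-9 + Q(1, -2))²*Y(9, -8) = (-9 - 1*1)²*(4*(-8)²) = (-9 - 1)²*(4*64) = (-10)²*256 = 100*256 = 25600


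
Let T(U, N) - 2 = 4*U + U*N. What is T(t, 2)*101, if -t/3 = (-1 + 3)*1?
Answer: -3434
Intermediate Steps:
t = -6 (t = -3*(-1 + 3) = -6 ≈ -6.0000)
T(U, N) = 2 + 4*U + N*U (T(U, N) = 2 + (4*U + U*N) = 2 + (4*U + N*U) = 2 + 4*U + N*U)
T(t, 2)*101 = (2 + 4*(-6) + 2*(-6))*101 = (2 - 24 - 12)*101 = -34*101 = -3434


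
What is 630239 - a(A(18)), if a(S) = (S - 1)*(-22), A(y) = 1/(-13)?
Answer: 8192799/13 ≈ 6.3022e+5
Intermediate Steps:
A(y) = -1/13
a(S) = 22 - 22*S (a(S) = (-1 + S)*(-22) = 22 - 22*S)
630239 - a(A(18)) = 630239 - (22 - 22*(-1/13)) = 630239 - (22 + 22/13) = 630239 - 1*308/13 = 630239 - 308/13 = 8192799/13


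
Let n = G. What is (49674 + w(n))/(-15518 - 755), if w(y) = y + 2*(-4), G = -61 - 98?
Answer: -49507/16273 ≈ -3.0423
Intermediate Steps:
G = -159
n = -159
w(y) = -8 + y (w(y) = y - 8 = -8 + y)
(49674 + w(n))/(-15518 - 755) = (49674 + (-8 - 159))/(-15518 - 755) = (49674 - 167)/(-16273) = 49507*(-1/16273) = -49507/16273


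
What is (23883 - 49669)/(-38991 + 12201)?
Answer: 12893/13395 ≈ 0.96252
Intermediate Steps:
(23883 - 49669)/(-38991 + 12201) = -25786/(-26790) = -25786*(-1/26790) = 12893/13395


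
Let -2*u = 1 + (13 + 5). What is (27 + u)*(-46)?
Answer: -805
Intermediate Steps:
u = -19/2 (u = -(1 + (13 + 5))/2 = -(1 + 18)/2 = -½*19 = -19/2 ≈ -9.5000)
(27 + u)*(-46) = (27 - 19/2)*(-46) = (35/2)*(-46) = -805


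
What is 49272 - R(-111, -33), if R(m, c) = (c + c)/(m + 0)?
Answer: 1823042/37 ≈ 49271.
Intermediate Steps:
R(m, c) = 2*c/m (R(m, c) = (2*c)/m = 2*c/m)
49272 - R(-111, -33) = 49272 - 2*(-33)/(-111) = 49272 - 2*(-33)*(-1)/111 = 49272 - 1*22/37 = 49272 - 22/37 = 1823042/37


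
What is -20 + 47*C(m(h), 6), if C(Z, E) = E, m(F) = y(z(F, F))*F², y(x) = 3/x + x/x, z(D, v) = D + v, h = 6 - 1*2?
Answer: 262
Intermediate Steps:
h = 4 (h = 6 - 2 = 4)
y(x) = 1 + 3/x (y(x) = 3/x + 1 = 1 + 3/x)
m(F) = F*(3 + 2*F)/2 (m(F) = ((3 + (F + F))/(F + F))*F² = ((3 + 2*F)/((2*F)))*F² = ((1/(2*F))*(3 + 2*F))*F² = ((3 + 2*F)/(2*F))*F² = F*(3 + 2*F)/2)
-20 + 47*C(m(h), 6) = -20 + 47*6 = -20 + 282 = 262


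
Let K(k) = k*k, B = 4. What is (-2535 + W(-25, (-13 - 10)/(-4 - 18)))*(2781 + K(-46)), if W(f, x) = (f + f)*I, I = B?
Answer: -13393295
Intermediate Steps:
K(k) = k²
I = 4
W(f, x) = 8*f (W(f, x) = (f + f)*4 = (2*f)*4 = 8*f)
(-2535 + W(-25, (-13 - 10)/(-4 - 18)))*(2781 + K(-46)) = (-2535 + 8*(-25))*(2781 + (-46)²) = (-2535 - 200)*(2781 + 2116) = -2735*4897 = -13393295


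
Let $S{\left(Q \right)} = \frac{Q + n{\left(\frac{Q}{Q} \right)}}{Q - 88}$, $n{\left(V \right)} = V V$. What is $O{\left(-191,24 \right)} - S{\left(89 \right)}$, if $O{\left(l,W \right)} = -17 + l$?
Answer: $-298$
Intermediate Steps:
$n{\left(V \right)} = V^{2}$
$S{\left(Q \right)} = \frac{1 + Q}{-88 + Q}$ ($S{\left(Q \right)} = \frac{Q + \left(\frac{Q}{Q}\right)^{2}}{Q - 88} = \frac{Q + 1^{2}}{-88 + Q} = \frac{Q + 1}{-88 + Q} = \frac{1 + Q}{-88 + Q}$)
$O{\left(-191,24 \right)} - S{\left(89 \right)} = \left(-17 - 191\right) - \frac{1 + 89}{-88 + 89} = -208 - 1^{-1} \cdot 90 = -208 - 1 \cdot 90 = -208 - 90 = -298$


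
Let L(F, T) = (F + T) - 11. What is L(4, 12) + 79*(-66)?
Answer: -5209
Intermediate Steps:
L(F, T) = -11 + F + T
L(4, 12) + 79*(-66) = (-11 + 4 + 12) + 79*(-66) = 5 - 5214 = -5209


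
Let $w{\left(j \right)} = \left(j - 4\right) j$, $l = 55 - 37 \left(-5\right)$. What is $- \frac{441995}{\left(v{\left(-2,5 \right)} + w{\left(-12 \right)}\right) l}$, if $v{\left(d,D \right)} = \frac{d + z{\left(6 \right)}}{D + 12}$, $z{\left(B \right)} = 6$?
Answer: $- \frac{1502783}{156864} \approx -9.5802$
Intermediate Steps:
$l = 240$ ($l = 55 - -185 = 55 + 185 = 240$)
$w{\left(j \right)} = j \left(-4 + j\right)$ ($w{\left(j \right)} = \left(-4 + j\right) j = j \left(-4 + j\right)$)
$v{\left(d,D \right)} = \frac{6 + d}{12 + D}$ ($v{\left(d,D \right)} = \frac{d + 6}{D + 12} = \frac{6 + d}{12 + D}$)
$- \frac{441995}{\left(v{\left(-2,5 \right)} + w{\left(-12 \right)}\right) l} = - \frac{441995}{\left(\frac{6 - 2}{12 + 5} - 12 \left(-4 - 12\right)\right) 240} = - \frac{441995}{\left(\frac{1}{17} \cdot 4 - -192\right) 240} = - \frac{441995}{\left(\frac{1}{17} \cdot 4 + 192\right) 240} = - \frac{441995}{\left(\frac{4}{17} + 192\right) 240} = - \frac{441995}{\frac{3268}{17} \cdot 240} = - \frac{441995}{\frac{784320}{17}} = \left(-441995\right) \frac{17}{784320} = - \frac{1502783}{156864}$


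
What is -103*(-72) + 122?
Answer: 7538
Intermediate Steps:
-103*(-72) + 122 = 7416 + 122 = 7538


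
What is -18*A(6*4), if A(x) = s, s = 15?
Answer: -270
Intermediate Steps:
A(x) = 15
-18*A(6*4) = -18*15 = -270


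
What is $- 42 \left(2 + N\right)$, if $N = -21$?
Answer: $798$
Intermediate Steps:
$- 42 \left(2 + N\right) = - 42 \left(2 - 21\right) = \left(-42\right) \left(-19\right) = 798$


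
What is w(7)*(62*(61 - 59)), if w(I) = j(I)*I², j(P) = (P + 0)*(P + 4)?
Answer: 467852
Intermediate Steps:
j(P) = P*(4 + P)
w(I) = I³*(4 + I) (w(I) = (I*(4 + I))*I² = I³*(4 + I))
w(7)*(62*(61 - 59)) = (7³*(4 + 7))*(62*(61 - 59)) = (343*11)*(62*2) = 3773*124 = 467852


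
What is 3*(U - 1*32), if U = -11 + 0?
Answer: -129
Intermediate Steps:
U = -11
3*(U - 1*32) = 3*(-11 - 1*32) = 3*(-11 - 32) = 3*(-43) = -129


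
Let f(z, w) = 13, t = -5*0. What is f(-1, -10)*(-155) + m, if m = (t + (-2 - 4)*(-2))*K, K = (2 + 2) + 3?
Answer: -1931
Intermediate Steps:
K = 7 (K = 4 + 3 = 7)
t = 0
m = 84 (m = (0 + (-2 - 4)*(-2))*7 = (0 - 6*(-2))*7 = (0 + 12)*7 = 12*7 = 84)
f(-1, -10)*(-155) + m = 13*(-155) + 84 = -2015 + 84 = -1931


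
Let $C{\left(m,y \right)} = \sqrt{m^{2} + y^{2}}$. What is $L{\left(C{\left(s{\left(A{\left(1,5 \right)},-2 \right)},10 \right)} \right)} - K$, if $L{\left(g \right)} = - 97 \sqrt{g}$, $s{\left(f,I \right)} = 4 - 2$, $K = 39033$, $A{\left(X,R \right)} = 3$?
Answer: $-39033 - 97 \cdot 2^{\frac{3}{4}} \sqrt[4]{13} \approx -39343.0$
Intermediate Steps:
$s{\left(f,I \right)} = 2$ ($s{\left(f,I \right)} = 4 - 2 = 2$)
$L{\left(C{\left(s{\left(A{\left(1,5 \right)},-2 \right)},10 \right)} \right)} - K = - 97 \sqrt{\sqrt{2^{2} + 10^{2}}} - 39033 = - 97 \sqrt{\sqrt{4 + 100}} - 39033 = - 97 \sqrt{\sqrt{104}} - 39033 = - 97 \sqrt{2 \sqrt{26}} - 39033 = - 97 \cdot 2^{\frac{3}{4}} \sqrt[4]{13} - 39033 = -39033 - 97 \cdot 2^{\frac{3}{4}} \sqrt[4]{13}$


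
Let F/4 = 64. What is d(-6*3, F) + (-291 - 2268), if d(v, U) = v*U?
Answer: -7167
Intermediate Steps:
F = 256 (F = 4*64 = 256)
d(v, U) = U*v
d(-6*3, F) + (-291 - 2268) = 256*(-6*3) + (-291 - 2268) = 256*(-18) - 2559 = -4608 - 2559 = -7167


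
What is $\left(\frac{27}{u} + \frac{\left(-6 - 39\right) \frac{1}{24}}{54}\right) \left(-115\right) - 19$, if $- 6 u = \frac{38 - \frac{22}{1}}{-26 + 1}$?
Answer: $- \frac{4193911}{144} \approx -29124.0$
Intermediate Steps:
$u = \frac{8}{75}$ ($u = - \frac{\left(38 - \frac{22}{1}\right) \frac{1}{-26 + 1}}{6} = - \frac{\left(38 - 22\right) \frac{1}{-25}}{6} = - \frac{\left(38 - 22\right) \left(- \frac{1}{25}\right)}{6} = - \frac{16 \left(- \frac{1}{25}\right)}{6} = \left(- \frac{1}{6}\right) \left(- \frac{16}{25}\right) = \frac{8}{75} \approx 0.10667$)
$\left(\frac{27}{u} + \frac{\left(-6 - 39\right) \frac{1}{24}}{54}\right) \left(-115\right) - 19 = \left(\frac{27}{\frac{8}{75}} + \frac{\left(-6 - 39\right) \frac{1}{24}}{54}\right) \left(-115\right) - 19 = \left(27 \cdot \frac{75}{8} + \left(-6 - 39\right) \frac{1}{24} \cdot \frac{1}{54}\right) \left(-115\right) - 19 = \left(\frac{2025}{8} + \left(-45\right) \frac{1}{24} \cdot \frac{1}{54}\right) \left(-115\right) - 19 = \left(\frac{2025}{8} - \frac{5}{144}\right) \left(-115\right) - 19 = \frac{36445}{144} \left(-115\right) - 19 = - \frac{4191175}{144} - 19 = - \frac{4193911}{144}$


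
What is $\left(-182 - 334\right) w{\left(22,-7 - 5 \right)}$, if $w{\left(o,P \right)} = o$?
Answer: $-11352$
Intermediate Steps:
$\left(-182 - 334\right) w{\left(22,-7 - 5 \right)} = \left(-182 - 334\right) 22 = \left(-516\right) 22 = -11352$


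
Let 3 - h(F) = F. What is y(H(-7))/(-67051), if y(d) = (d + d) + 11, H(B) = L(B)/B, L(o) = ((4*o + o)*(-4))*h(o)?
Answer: 389/67051 ≈ 0.0058016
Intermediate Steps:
h(F) = 3 - F
L(o) = -20*o*(3 - o) (L(o) = ((4*o + o)*(-4))*(3 - o) = ((5*o)*(-4))*(3 - o) = (-20*o)*(3 - o) = -20*o*(3 - o))
H(B) = -60 + 20*B (H(B) = (20*B*(-3 + B))/B = -60 + 20*B)
y(d) = 11 + 2*d (y(d) = 2*d + 11 = 11 + 2*d)
y(H(-7))/(-67051) = (11 + 2*(-60 + 20*(-7)))/(-67051) = (11 + 2*(-60 - 140))*(-1/67051) = (11 + 2*(-200))*(-1/67051) = (11 - 400)*(-1/67051) = -389*(-1/67051) = 389/67051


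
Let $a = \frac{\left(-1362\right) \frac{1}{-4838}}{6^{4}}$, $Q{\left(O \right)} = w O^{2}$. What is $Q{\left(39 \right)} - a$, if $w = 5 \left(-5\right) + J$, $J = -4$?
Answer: $- \frac{46094258099}{1045008} \approx -44109.0$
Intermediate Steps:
$w = -29$ ($w = 5 \left(-5\right) - 4 = -25 - 4 = -29$)
$Q{\left(O \right)} = - 29 O^{2}$
$a = \frac{227}{1045008}$ ($a = \frac{\left(-1362\right) \left(- \frac{1}{4838}\right)}{1296} = \frac{681}{2419} \cdot \frac{1}{1296} = \frac{227}{1045008} \approx 0.00021722$)
$Q{\left(39 \right)} - a = - 29 \cdot 39^{2} - \frac{227}{1045008} = \left(-29\right) 1521 - \frac{227}{1045008} = -44109 - \frac{227}{1045008} = - \frac{46094258099}{1045008}$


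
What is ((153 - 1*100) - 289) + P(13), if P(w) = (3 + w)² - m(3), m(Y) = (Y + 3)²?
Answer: -16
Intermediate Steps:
m(Y) = (3 + Y)²
P(w) = -36 + (3 + w)² (P(w) = (3 + w)² - (3 + 3)² = (3 + w)² - 1*6² = (3 + w)² - 1*36 = (3 + w)² - 36 = -36 + (3 + w)²)
((153 - 1*100) - 289) + P(13) = ((153 - 1*100) - 289) + (-36 + (3 + 13)²) = ((153 - 100) - 289) + (-36 + 16²) = (53 - 289) + (-36 + 256) = -236 + 220 = -16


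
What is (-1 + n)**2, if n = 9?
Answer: 64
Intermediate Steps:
(-1 + n)**2 = (-1 + 9)**2 = 8**2 = 64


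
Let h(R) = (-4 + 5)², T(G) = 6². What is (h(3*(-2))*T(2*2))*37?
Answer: 1332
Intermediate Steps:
T(G) = 36
h(R) = 1 (h(R) = 1² = 1)
(h(3*(-2))*T(2*2))*37 = (1*36)*37 = 36*37 = 1332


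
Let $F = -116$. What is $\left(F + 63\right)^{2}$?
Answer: $2809$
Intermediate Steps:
$\left(F + 63\right)^{2} = \left(-116 + 63\right)^{2} = \left(-53\right)^{2} = 2809$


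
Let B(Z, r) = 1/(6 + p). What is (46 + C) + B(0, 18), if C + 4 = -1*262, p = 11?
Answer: -3739/17 ≈ -219.94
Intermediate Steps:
B(Z, r) = 1/17 (B(Z, r) = 1/(6 + 11) = 1/17)
C = -266 (C = -4 - 1*262 = -4 - 262 = -266)
(46 + C) + B(0, 18) = (46 - 266) + 1/17 = -220 + 1/17 = -3739/17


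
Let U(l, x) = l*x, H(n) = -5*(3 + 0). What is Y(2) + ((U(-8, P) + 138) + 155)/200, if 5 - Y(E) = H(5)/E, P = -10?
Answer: 2873/200 ≈ 14.365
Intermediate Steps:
H(n) = -15 (H(n) = -5*3 = -15)
Y(E) = 5 + 15/E (Y(E) = 5 - (-15)/E = 5 + 15/E)
Y(2) + ((U(-8, P) + 138) + 155)/200 = (5 + 15/2) + ((-8*(-10) + 138) + 155)/200 = (5 + 15*(½)) + ((80 + 138) + 155)*(1/200) = (5 + 15/2) + (218 + 155)*(1/200) = 25/2 + 373*(1/200) = 25/2 + 373/200 = 2873/200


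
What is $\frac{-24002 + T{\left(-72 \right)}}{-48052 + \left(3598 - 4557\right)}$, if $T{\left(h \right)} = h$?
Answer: $\frac{24074}{49011} \approx 0.4912$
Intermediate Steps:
$\frac{-24002 + T{\left(-72 \right)}}{-48052 + \left(3598 - 4557\right)} = \frac{-24002 - 72}{-48052 + \left(3598 - 4557\right)} = - \frac{24074}{-48052 - 959} = - \frac{24074}{-49011} = \left(-24074\right) \left(- \frac{1}{49011}\right) = \frac{24074}{49011}$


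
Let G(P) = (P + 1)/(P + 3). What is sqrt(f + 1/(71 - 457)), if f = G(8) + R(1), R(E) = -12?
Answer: 13*I*sqrt(1193126)/4246 ≈ 3.3443*I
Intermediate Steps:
G(P) = (1 + P)/(3 + P)
f = -123/11 (f = (1 + 8)/(3 + 8) - 12 = 9/11 - 12 = -123/11 ≈ -11.182)
sqrt(f + 1/(71 - 457)) = sqrt(-123/11 + 1/(71 - 457)) = sqrt(-123/11 + 1/(-386)) = sqrt(-123/11 - 1/386) = sqrt(-47489/4246) = 13*I*sqrt(1193126)/4246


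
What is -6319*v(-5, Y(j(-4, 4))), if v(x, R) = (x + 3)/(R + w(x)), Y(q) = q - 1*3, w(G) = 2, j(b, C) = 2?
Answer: 12638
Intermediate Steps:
Y(q) = -3 + q (Y(q) = q - 3 = -3 + q)
v(x, R) = (3 + x)/(2 + R) (v(x, R) = (x + 3)/(R + 2) = (3 + x)/(2 + R))
-6319*v(-5, Y(j(-4, 4))) = -6319*(3 - 5)/(2 + (-3 + 2)) = -6319*(-2)/(2 - 1) = -6319*(-2)/1 = -6319*(-2) = 12638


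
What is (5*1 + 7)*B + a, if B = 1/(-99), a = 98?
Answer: 3230/33 ≈ 97.879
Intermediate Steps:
B = -1/99 ≈ -0.010101
(5*1 + 7)*B + a = (5*1 + 7)*(-1/99) + 98 = (5 + 7)*(-1/99) + 98 = 12*(-1/99) + 98 = -4/33 + 98 = 3230/33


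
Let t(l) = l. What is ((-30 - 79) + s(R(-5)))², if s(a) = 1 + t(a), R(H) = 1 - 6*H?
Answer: 5929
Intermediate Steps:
R(H) = 1 - 6*H
s(a) = 1 + a
((-30 - 79) + s(R(-5)))² = ((-30 - 79) + (1 + (1 - 6*(-5))))² = (-109 + (1 + (1 + 30)))² = (-109 + (1 + 31))² = (-109 + 32)² = (-77)² = 5929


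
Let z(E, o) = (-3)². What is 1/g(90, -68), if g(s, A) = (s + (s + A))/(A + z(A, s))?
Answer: -59/112 ≈ -0.52679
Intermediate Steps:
z(E, o) = 9
g(s, A) = (A + 2*s)/(9 + A) (g(s, A) = (s + (s + A))/(A + 9) = (s + (A + s))/(9 + A) = (A + 2*s)/(9 + A))
1/g(90, -68) = 1/((-68 + 2*90)/(9 - 68)) = 1/((-68 + 180)/(-59)) = 1/(-1/59*112) = 1/(-112/59) = -59/112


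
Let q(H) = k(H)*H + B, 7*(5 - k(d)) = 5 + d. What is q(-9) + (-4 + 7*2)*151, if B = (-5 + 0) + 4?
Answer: 10212/7 ≈ 1458.9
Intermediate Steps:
k(d) = 30/7 - d/7 (k(d) = 5 - (5 + d)/7 = 5 + (-5/7 - d/7) = 30/7 - d/7)
B = -1 (B = -5 + 4 = -1)
q(H) = -1 + H*(30/7 - H/7) (q(H) = (30/7 - H/7)*H - 1 = H*(30/7 - H/7) - 1 = -1 + H*(30/7 - H/7))
q(-9) + (-4 + 7*2)*151 = (-1 - 1/7*(-9)*(-30 - 9)) + (-4 + 7*2)*151 = (-1 - 1/7*(-9)*(-39)) + (-4 + 14)*151 = (-1 - 351/7) + 10*151 = -358/7 + 1510 = 10212/7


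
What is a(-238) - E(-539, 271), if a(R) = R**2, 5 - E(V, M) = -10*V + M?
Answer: 62300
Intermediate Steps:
E(V, M) = 5 - M + 10*V (E(V, M) = 5 - (-10*V + M) = 5 - (M - 10*V) = 5 + (-M + 10*V) = 5 - M + 10*V)
a(-238) - E(-539, 271) = (-238)**2 - (5 - 1*271 + 10*(-539)) = 56644 - (5 - 271 - 5390) = 56644 - 1*(-5656) = 56644 + 5656 = 62300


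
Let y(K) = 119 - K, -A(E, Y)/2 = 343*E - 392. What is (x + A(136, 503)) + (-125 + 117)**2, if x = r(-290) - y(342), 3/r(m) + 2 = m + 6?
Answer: -26376353/286 ≈ -92225.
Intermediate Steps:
r(m) = 3/(4 + m) (r(m) = 3/(-2 + (m + 6)) = 3/(-2 + (6 + m)) = 3/(4 + m))
A(E, Y) = 784 - 686*E (A(E, Y) = -2*(343*E - 392) = -2*(-392 + 343*E) = 784 - 686*E)
x = 63775/286 (x = 3/(4 - 290) - (119 - 1*342) = 3/(-286) - (119 - 342) = 3*(-1/286) - 1*(-223) = -3/286 + 223 = 63775/286 ≈ 222.99)
(x + A(136, 503)) + (-125 + 117)**2 = (63775/286 + (784 - 686*136)) + (-125 + 117)**2 = (63775/286 + (784 - 93296)) + (-8)**2 = (63775/286 - 92512) + 64 = -26394657/286 + 64 = -26376353/286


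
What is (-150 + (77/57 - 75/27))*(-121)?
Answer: 3133174/171 ≈ 18323.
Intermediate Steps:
(-150 + (77/57 - 75/27))*(-121) = (-150 + (77*(1/57) - 75*1/27))*(-121) = (-150 + (77/57 - 25/9))*(-121) = (-150 - 244/171)*(-121) = -25894/171*(-121) = 3133174/171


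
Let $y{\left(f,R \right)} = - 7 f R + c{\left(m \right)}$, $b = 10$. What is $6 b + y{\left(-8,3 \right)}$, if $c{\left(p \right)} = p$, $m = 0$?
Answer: $228$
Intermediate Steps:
$y{\left(f,R \right)} = - 7 R f$ ($y{\left(f,R \right)} = - 7 f R + 0 = - 7 R f + 0 = - 7 R f$)
$6 b + y{\left(-8,3 \right)} = 6 \cdot 10 - 21 \left(-8\right) = 60 + 168 = 228$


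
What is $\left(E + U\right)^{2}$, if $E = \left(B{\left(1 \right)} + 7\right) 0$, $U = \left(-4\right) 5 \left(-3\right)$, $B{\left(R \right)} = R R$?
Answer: $3600$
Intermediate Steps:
$B{\left(R \right)} = R^{2}$
$U = 60$ ($U = \left(-20\right) \left(-3\right) = 60$)
$E = 0$ ($E = \left(1^{2} + 7\right) 0 = \left(1 + 7\right) 0 = 8 \cdot 0 = 0$)
$\left(E + U\right)^{2} = \left(0 + 60\right)^{2} = 60^{2} = 3600$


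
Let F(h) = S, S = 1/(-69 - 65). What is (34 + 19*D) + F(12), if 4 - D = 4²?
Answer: -25997/134 ≈ -194.01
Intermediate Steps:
D = -12 (D = 4 - 1*4² = 4 - 1*16 = 4 - 16 = -12)
S = -1/134 (S = 1/(-134) = -1/134 ≈ -0.0074627)
F(h) = -1/134
(34 + 19*D) + F(12) = (34 + 19*(-12)) - 1/134 = (34 - 228) - 1/134 = -194 - 1/134 = -25997/134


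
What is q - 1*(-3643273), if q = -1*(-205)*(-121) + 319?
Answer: 3618787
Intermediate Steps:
q = -24486 (q = 205*(-121) + 319 = -24805 + 319 = -24486)
q - 1*(-3643273) = -24486 - 1*(-3643273) = -24486 + 3643273 = 3618787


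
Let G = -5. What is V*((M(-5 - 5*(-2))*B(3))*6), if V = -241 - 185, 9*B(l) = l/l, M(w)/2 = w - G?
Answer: -5680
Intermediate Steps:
M(w) = 10 + 2*w (M(w) = 2*(w - 1*(-5)) = 2*(w + 5) = 2*(5 + w) = 10 + 2*w)
B(l) = 1/9 (B(l) = (l/l)/9 = (1/9)*1 = 1/9)
V = -426
V*((M(-5 - 5*(-2))*B(3))*6) = -426*(10 + 2*(-5 - 5*(-2)))*(1/9)*6 = -426*(10 + 2*(-5 + 10))*(1/9)*6 = -426*(10 + 2*5)*(1/9)*6 = -426*(10 + 10)*(1/9)*6 = -426*20*(1/9)*6 = -2840*6/3 = -426*40/3 = -5680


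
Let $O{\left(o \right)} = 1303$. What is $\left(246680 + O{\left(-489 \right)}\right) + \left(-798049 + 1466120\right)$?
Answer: $916054$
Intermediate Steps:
$\left(246680 + O{\left(-489 \right)}\right) + \left(-798049 + 1466120\right) = \left(246680 + 1303\right) + \left(-798049 + 1466120\right) = 247983 + 668071 = 916054$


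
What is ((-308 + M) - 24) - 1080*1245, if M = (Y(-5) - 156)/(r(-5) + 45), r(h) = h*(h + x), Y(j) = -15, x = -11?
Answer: -168116671/125 ≈ -1.3449e+6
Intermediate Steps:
r(h) = h*(-11 + h) (r(h) = h*(h - 11) = h*(-11 + h))
M = -171/125 (M = (-15 - 156)/(-5*(-11 - 5) + 45) = -171/(-5*(-16) + 45) = -171/(80 + 45) = -171/125 ≈ -1.3680)
((-308 + M) - 24) - 1080*1245 = ((-308 - 171/125) - 24) - 1080*1245 = (-38671/125 - 24) - 1344600 = -41671/125 - 1344600 = -168116671/125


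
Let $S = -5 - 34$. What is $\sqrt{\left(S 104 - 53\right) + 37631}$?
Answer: $\sqrt{33522} \approx 183.09$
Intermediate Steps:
$S = -39$ ($S = -5 - 34 = -39$)
$\sqrt{\left(S 104 - 53\right) + 37631} = \sqrt{\left(\left(-39\right) 104 - 53\right) + 37631} = \sqrt{\left(-4056 - 53\right) + 37631} = \sqrt{-4109 + 37631} = \sqrt{33522}$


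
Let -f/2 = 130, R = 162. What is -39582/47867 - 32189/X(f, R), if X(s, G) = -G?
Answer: 1534378579/7754454 ≈ 197.87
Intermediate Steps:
f = -260 (f = -2*130 = -260)
-39582/47867 - 32189/X(f, R) = -39582/47867 - 32189/((-1*162)) = -39582*1/47867 - 32189/(-162) = -39582/47867 - 32189*(-1/162) = -39582/47867 + 32189/162 = 1534378579/7754454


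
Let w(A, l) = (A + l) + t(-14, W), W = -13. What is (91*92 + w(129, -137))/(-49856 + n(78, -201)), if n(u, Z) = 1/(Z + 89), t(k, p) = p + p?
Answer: -933856/5583873 ≈ -0.16724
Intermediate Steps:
t(k, p) = 2*p
w(A, l) = -26 + A + l (w(A, l) = (A + l) + 2*(-13) = (A + l) - 26 = -26 + A + l)
n(u, Z) = 1/(89 + Z)
(91*92 + w(129, -137))/(-49856 + n(78, -201)) = (91*92 + (-26 + 129 - 137))/(-49856 + 1/(89 - 201)) = (8372 - 34)/(-49856 + 1/(-112)) = 8338/(-49856 - 1/112) = 8338/(-5583873/112) = 8338*(-112/5583873) = -933856/5583873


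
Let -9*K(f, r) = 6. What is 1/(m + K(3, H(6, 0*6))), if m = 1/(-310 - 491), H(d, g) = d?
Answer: -801/535 ≈ -1.4972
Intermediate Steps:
K(f, r) = -⅔ (K(f, r) = -⅑*6 = -⅔)
m = -1/801 (m = 1/(-801) = -1/801 ≈ -0.0012484)
1/(m + K(3, H(6, 0*6))) = 1/(-1/801 - ⅔) = 1/(-535/801) = -801/535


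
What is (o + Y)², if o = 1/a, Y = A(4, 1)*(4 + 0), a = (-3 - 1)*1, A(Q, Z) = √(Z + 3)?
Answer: 961/16 ≈ 60.063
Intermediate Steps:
A(Q, Z) = √(3 + Z)
a = -4 (a = -4*1 = -4)
Y = 8 (Y = √(3 + 1)*(4 + 0) = √4*4 = 2*4 = 8)
o = -¼ (o = 1/(-4) = -¼ ≈ -0.25000)
(o + Y)² = (-¼ + 8)² = (31/4)² = 961/16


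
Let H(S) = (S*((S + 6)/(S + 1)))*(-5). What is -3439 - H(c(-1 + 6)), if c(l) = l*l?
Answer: -85539/26 ≈ -3290.0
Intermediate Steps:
c(l) = l²
H(S) = -5*S*(6 + S)/(1 + S) (H(S) = (S*((6 + S)/(1 + S)))*(-5) = (S*(6 + S)/(1 + S))*(-5) = -5*S*(6 + S)/(1 + S))
-3439 - H(c(-1 + 6)) = -3439 - (-5)*(-1 + 6)²*(6 + (-1 + 6)²)/(1 + (-1 + 6)²) = -3439 - (-5)*5²*(6 + 5²)/(1 + 5²) = -3439 - (-5)*25*(6 + 25)/(1 + 25) = -3439 - (-5)*25*31/26 = -3439 - 1*(-3875/26) = -3439 + 3875/26 = -85539/26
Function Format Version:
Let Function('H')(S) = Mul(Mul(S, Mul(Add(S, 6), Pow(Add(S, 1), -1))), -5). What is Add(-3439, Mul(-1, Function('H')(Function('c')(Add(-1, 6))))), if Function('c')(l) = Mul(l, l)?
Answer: Rational(-85539, 26) ≈ -3290.0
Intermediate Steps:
Function('c')(l) = Pow(l, 2)
Function('H')(S) = Mul(-5, S, Pow(Add(1, S), -1), Add(6, S)) (Function('H')(S) = Mul(Mul(S, Mul(Add(6, S), Pow(Add(1, S), -1))), -5) = Mul(Mul(S, Mul(Pow(Add(1, S), -1), Add(6, S))), -5) = Mul(Mul(S, Pow(Add(1, S), -1), Add(6, S)), -5) = Mul(-5, S, Pow(Add(1, S), -1), Add(6, S)))
Add(-3439, Mul(-1, Function('H')(Function('c')(Add(-1, 6))))) = Add(-3439, Mul(-1, Mul(-5, Pow(Add(-1, 6), 2), Pow(Add(1, Pow(Add(-1, 6), 2)), -1), Add(6, Pow(Add(-1, 6), 2))))) = Add(-3439, Mul(-1, Mul(-5, Pow(5, 2), Pow(Add(1, Pow(5, 2)), -1), Add(6, Pow(5, 2))))) = Add(-3439, Mul(-1, Mul(-5, 25, Pow(Add(1, 25), -1), Add(6, 25)))) = Add(-3439, Mul(-1, Mul(-5, 25, Pow(26, -1), 31))) = Add(-3439, Mul(-1, Mul(-5, 25, Rational(1, 26), 31))) = Add(-3439, Mul(-1, Rational(-3875, 26))) = Add(-3439, Rational(3875, 26)) = Rational(-85539, 26)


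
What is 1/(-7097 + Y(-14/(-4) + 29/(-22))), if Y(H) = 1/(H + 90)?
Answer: -1014/7196347 ≈ -0.00014090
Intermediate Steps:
Y(H) = 1/(90 + H)
1/(-7097 + Y(-14/(-4) + 29/(-22))) = 1/(-7097 + 1/(90 + (-14/(-4) + 29/(-22)))) = 1/(-7097 + 1/(90 + (-14*(-¼) + 29*(-1/22)))) = 1/(-7097 + 1/(90 + (7/2 - 29/22))) = 1/(-7097 + 1/(90 + 24/11)) = 1/(-7097 + 1/(1014/11)) = 1/(-7097 + 11/1014) = 1/(-7196347/1014) = -1014/7196347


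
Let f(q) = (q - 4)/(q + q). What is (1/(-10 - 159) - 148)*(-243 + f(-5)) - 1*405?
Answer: 59872023/1690 ≈ 35427.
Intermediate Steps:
f(q) = (-4 + q)/(2*q) (f(q) = (-4 + q)/((2*q)) = (-4 + q)*(1/(2*q)) = (-4 + q)/(2*q))
(1/(-10 - 159) - 148)*(-243 + f(-5)) - 1*405 = (1/(-10 - 159) - 148)*(-243 + (½)*(-4 - 5)/(-5)) - 1*405 = (1/(-169) - 148)*(-243 + (½)*(-⅕)*(-9)) - 405 = (-1/169 - 148)*(-243 + 9/10) - 405 = -25013/169*(-2421/10) - 405 = 60556473/1690 - 405 = 59872023/1690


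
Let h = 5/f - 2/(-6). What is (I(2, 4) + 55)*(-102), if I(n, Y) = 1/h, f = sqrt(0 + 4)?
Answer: -5646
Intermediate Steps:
f = 2 (f = sqrt(4) = 2)
h = 17/6 (h = 5/2 - 2/(-6) = 5*(1/2) - 2*(-1/6) = 5/2 + 1/3 = 17/6 ≈ 2.8333)
I(n, Y) = 6/17 (I(n, Y) = 1/(17/6) = 6/17)
(I(2, 4) + 55)*(-102) = (6/17 + 55)*(-102) = (941/17)*(-102) = -5646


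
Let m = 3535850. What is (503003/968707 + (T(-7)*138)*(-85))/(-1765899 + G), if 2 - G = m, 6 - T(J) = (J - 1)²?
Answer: -659050623383/5135839431129 ≈ -0.12832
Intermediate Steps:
T(J) = 6 - (-1 + J)² (T(J) = 6 - (J - 1)² = 6 - (-1 + J)²)
G = -3535848 (G = 2 - 1*3535850 = 2 - 3535850 = -3535848)
(503003/968707 + (T(-7)*138)*(-85))/(-1765899 + G) = (503003/968707 + ((6 - (-1 - 7)²)*138)*(-85))/(-1765899 - 3535848) = (503003*(1/968707) + ((6 - 1*(-8)²)*138)*(-85))/(-5301747) = (503003/968707 + ((6 - 1*64)*138)*(-85))*(-1/5301747) = (503003/968707 + ((6 - 64)*138)*(-85))*(-1/5301747) = (503003/968707 - 58*138*(-85))*(-1/5301747) = (503003/968707 - 8004*(-85))*(-1/5301747) = (503003/968707 + 680340)*(-1/5301747) = (659050623383/968707)*(-1/5301747) = -659050623383/5135839431129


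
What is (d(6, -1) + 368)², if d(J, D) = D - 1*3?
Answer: 132496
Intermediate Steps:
d(J, D) = -3 + D (d(J, D) = D - 3 = -3 + D)
(d(6, -1) + 368)² = ((-3 - 1) + 368)² = (-4 + 368)² = 364² = 132496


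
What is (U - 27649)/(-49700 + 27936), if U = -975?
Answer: 7156/5441 ≈ 1.3152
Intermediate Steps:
(U - 27649)/(-49700 + 27936) = (-975 - 27649)/(-49700 + 27936) = -28624/(-21764) = -28624*(-1/21764) = 7156/5441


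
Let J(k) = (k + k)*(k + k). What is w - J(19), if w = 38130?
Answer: 36686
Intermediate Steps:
J(k) = 4*k² (J(k) = (2*k)*(2*k) = 4*k²)
w - J(19) = 38130 - 4*19² = 38130 - 4*361 = 38130 - 1*1444 = 38130 - 1444 = 36686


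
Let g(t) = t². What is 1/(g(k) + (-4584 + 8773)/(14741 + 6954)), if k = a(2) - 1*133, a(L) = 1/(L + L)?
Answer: 347120/6117210919 ≈ 5.6745e-5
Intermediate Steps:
a(L) = 1/(2*L)
k = -531/4 (k = (½)/2 - 1*133 = (½)*(½) - 133 = ¼ - 133 = -531/4 ≈ -132.75)
1/(g(k) + (-4584 + 8773)/(14741 + 6954)) = 1/((-531/4)² + (-4584 + 8773)/(14741 + 6954)) = 1/(281961/16 + 4189/21695) = 1/(6117210919/347120) = 347120/6117210919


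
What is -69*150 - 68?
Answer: -10418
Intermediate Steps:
-69*150 - 68 = -10350 - 68 = -10418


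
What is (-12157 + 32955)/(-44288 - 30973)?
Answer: -20798/75261 ≈ -0.27634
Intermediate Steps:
(-12157 + 32955)/(-44288 - 30973) = 20798/(-75261) = 20798*(-1/75261) = -20798/75261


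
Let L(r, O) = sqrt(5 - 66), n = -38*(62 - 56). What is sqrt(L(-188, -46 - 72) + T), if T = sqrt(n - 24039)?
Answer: sqrt(I)*sqrt(sqrt(61) + sqrt(24267)) ≈ 9.044 + 9.044*I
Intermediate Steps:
n = -228 (n = -38*6 = -228)
L(r, O) = I*sqrt(61) (L(r, O) = sqrt(-61) = I*sqrt(61))
T = I*sqrt(24267) (T = sqrt(-228 - 24039) = sqrt(-24267) = I*sqrt(24267) ≈ 155.78*I)
sqrt(L(-188, -46 - 72) + T) = sqrt(I*sqrt(61) + I*sqrt(24267))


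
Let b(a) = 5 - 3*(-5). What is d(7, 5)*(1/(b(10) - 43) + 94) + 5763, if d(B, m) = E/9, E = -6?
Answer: 393325/69 ≈ 5700.4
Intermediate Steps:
b(a) = 20 (b(a) = 5 + 15 = 20)
d(B, m) = -2/3 (d(B, m) = -6/9 = -6*1/9 = -2/3)
d(7, 5)*(1/(b(10) - 43) + 94) + 5763 = -2*(1/(20 - 43) + 94)/3 + 5763 = -2*(1/(-23) + 94)/3 + 5763 = -2*(-1/23 + 94)/3 + 5763 = -2/3*2161/23 + 5763 = -4322/69 + 5763 = 393325/69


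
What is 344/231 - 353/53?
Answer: -63311/12243 ≈ -5.1712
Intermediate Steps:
344/231 - 353/53 = -63311/12243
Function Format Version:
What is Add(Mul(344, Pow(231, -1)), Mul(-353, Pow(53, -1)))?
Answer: Rational(-63311, 12243) ≈ -5.1712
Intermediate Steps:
Add(Mul(344, Pow(231, -1)), Mul(-353, Pow(53, -1))) = Add(Mul(344, Rational(1, 231)), Mul(-353, Rational(1, 53))) = Add(Rational(344, 231), Rational(-353, 53)) = Rational(-63311, 12243)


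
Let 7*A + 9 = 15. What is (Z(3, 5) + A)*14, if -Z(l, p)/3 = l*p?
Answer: -618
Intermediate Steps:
A = 6/7 (A = -9/7 + (1/7)*15 = -9/7 + 15/7 = 6/7 ≈ 0.85714)
Z(l, p) = -3*l*p
(Z(3, 5) + A)*14 = (-3*3*5 + 6/7)*14 = (-45 + 6/7)*14 = -309/7*14 = -618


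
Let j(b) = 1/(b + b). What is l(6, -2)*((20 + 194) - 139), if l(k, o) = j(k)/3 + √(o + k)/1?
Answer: 1825/12 ≈ 152.08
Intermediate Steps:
j(b) = 1/(2*b)
l(k, o) = √(k + o) + 1/(6*k) (l(k, o) = (1/(2*k))/3 + √(o + k)/1 = (1/(2*k))*(⅓) + √(k + o)*1 = 1/(6*k) + √(k + o) = √(k + o) + 1/(6*k))
l(6, -2)*((20 + 194) - 139) = (√(6 - 2) + (⅙)/6)*((20 + 194) - 139) = (√4 + (⅙)*(⅙))*(214 - 139) = (2 + 1/36)*75 = (73/36)*75 = 1825/12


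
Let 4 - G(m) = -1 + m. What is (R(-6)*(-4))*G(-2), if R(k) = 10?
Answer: -280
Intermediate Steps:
G(m) = 5 - m (G(m) = 4 - (-1 + m) = 4 + (1 - m) = 5 - m)
(R(-6)*(-4))*G(-2) = (10*(-4))*(5 - 1*(-2)) = -40*(5 + 2) = -40*7 = -280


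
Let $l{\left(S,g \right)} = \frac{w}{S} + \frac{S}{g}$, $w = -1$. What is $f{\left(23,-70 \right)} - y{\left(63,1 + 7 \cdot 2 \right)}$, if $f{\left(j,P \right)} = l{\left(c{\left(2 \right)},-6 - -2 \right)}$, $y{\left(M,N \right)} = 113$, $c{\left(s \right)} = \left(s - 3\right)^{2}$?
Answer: $- \frac{457}{4} \approx -114.25$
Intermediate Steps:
$c{\left(s \right)} = \left(-3 + s\right)^{2}$
$l{\left(S,g \right)} = - \frac{1}{S} + \frac{S}{g}$
$f{\left(j,P \right)} = - \frac{5}{4}$ ($f{\left(j,P \right)} = - \frac{1}{\left(-3 + 2\right)^{2}} + \frac{\left(-3 + 2\right)^{2}}{-6 - -2} = - \frac{1}{\left(-1\right)^{2}} + \frac{\left(-1\right)^{2}}{-6 + 2} = - 1^{-1} + 1 \frac{1}{-4} = \left(-1\right) 1 + 1 \left(- \frac{1}{4}\right) = -1 - \frac{1}{4} = - \frac{5}{4}$)
$f{\left(23,-70 \right)} - y{\left(63,1 + 7 \cdot 2 \right)} = - \frac{5}{4} - 113 = - \frac{457}{4}$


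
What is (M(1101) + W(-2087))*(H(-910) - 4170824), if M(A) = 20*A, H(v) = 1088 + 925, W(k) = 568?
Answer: -94165102868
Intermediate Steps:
H(v) = 2013
(M(1101) + W(-2087))*(H(-910) - 4170824) = (20*1101 + 568)*(2013 - 4170824) = (22020 + 568)*(-4168811) = 22588*(-4168811) = -94165102868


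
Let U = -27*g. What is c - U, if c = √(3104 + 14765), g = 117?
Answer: 3159 + √17869 ≈ 3292.7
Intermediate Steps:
c = √17869 ≈ 133.68
U = -3159 (U = -27*117 = -3159)
c - U = √17869 - 1*(-3159) = √17869 + 3159 = 3159 + √17869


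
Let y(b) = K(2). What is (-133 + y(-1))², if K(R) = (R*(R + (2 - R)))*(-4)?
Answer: 22201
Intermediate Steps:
K(R) = -8*R (K(R) = (R*2)*(-4) = (2*R)*(-4) = -8*R)
y(b) = -16 (y(b) = -8*2 = -16)
(-133 + y(-1))² = (-133 - 16)² = (-149)² = 22201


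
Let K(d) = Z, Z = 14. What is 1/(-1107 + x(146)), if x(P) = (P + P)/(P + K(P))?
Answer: -40/44207 ≈ -0.00090483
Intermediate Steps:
K(d) = 14
x(P) = 2*P/(14 + P) (x(P) = (P + P)/(P + 14) = (2*P)/(14 + P) = 2*P/(14 + P))
1/(-1107 + x(146)) = 1/(-1107 + 2*146/(14 + 146)) = 1/(-1107 + 2*146/160) = 1/(-1107 + 2*146*(1/160)) = 1/(-1107 + 73/40) = 1/(-44207/40) = -40/44207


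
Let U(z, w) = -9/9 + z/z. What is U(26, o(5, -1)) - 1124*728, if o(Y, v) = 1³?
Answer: -818272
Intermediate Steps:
o(Y, v) = 1
U(z, w) = 0 (U(z, w) = -9*⅑ + 1 = -1 + 1 = 0)
U(26, o(5, -1)) - 1124*728 = 0 - 1124*728 = 0 - 818272 = -818272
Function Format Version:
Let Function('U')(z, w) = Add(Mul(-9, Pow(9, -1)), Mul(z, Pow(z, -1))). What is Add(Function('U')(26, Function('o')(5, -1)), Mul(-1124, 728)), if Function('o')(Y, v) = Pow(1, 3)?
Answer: -818272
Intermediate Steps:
Function('o')(Y, v) = 1
Function('U')(z, w) = 0 (Function('U')(z, w) = Add(Mul(-9, Rational(1, 9)), 1) = Add(-1, 1) = 0)
Add(Function('U')(26, Function('o')(5, -1)), Mul(-1124, 728)) = Add(0, Mul(-1124, 728)) = Add(0, -818272) = -818272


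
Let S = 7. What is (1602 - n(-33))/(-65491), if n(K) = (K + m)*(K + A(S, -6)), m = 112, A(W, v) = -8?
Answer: -4841/65491 ≈ -0.073919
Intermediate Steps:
n(K) = (-8 + K)*(112 + K) (n(K) = (K + 112)*(K - 8) = (112 + K)*(-8 + K) = (-8 + K)*(112 + K))
(1602 - n(-33))/(-65491) = (1602 - (-896 + (-33)**2 + 104*(-33)))/(-65491) = (1602 - (-896 + 1089 - 3432))*(-1/65491) = (1602 - 1*(-3239))*(-1/65491) = (1602 + 3239)*(-1/65491) = 4841*(-1/65491) = -4841/65491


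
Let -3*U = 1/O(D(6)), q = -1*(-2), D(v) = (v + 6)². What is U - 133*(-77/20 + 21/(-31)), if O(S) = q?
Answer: 1119683/1860 ≈ 601.98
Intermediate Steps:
D(v) = (6 + v)²
q = 2
O(S) = 2
U = -⅙ (U = -⅓/2 = -⅓*½ = -⅙ ≈ -0.16667)
U - 133*(-77/20 + 21/(-31)) = -⅙ - 133*(-77/20 + 21/(-31)) = -⅙ - 133*(-77*1/20 + 21*(-1/31)) = -⅙ - 133*(-77/20 - 21/31) = -⅙ - 133*(-2807/620) = -⅙ + 373331/620 = 1119683/1860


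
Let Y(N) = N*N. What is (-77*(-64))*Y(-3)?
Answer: 44352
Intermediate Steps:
Y(N) = N²
(-77*(-64))*Y(-3) = -77*(-64)*(-3)² = 4928*9 = 44352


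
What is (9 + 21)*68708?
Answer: 2061240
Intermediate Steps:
(9 + 21)*68708 = 30*68708 = 2061240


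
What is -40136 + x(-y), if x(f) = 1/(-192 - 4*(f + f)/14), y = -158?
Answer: -79308743/1976 ≈ -40136.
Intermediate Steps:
x(f) = 1/(-192 - 4*f/7) (x(f) = 1/(-192 - 8*f*(1/14)) = 1/(-192 - 4*f/7))
-40136 + x(-y) = -40136 - 7/(1344 + 4*(-1*(-158))) = -40136 - 7/(1344 + 4*158) = -40136 - 7/(1344 + 632) = -40136 - 7/1976 = -79308743/1976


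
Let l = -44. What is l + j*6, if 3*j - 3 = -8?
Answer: -54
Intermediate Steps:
j = -5/3 (j = 1 + (⅓)*(-8) = 1 - 8/3 = -5/3 ≈ -1.6667)
l + j*6 = -44 - 5/3*6 = -44 - 10 = -54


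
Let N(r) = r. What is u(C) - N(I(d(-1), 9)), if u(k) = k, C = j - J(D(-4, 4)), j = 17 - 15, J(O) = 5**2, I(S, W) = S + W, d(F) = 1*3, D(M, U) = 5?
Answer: -35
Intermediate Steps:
d(F) = 3
J(O) = 25
j = 2
C = -23 (C = 2 - 1*25 = 2 - 25 = -23)
u(C) - N(I(d(-1), 9)) = -23 - (3 + 9) = -23 - 1*12 = -23 - 12 = -35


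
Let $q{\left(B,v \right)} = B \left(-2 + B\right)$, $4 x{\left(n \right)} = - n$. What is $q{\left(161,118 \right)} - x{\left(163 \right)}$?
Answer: $\frac{102559}{4} \approx 25640.0$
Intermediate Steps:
$x{\left(n \right)} = - \frac{n}{4}$ ($x{\left(n \right)} = \frac{\left(-1\right) n}{4} = - \frac{n}{4}$)
$q{\left(161,118 \right)} - x{\left(163 \right)} = 161 \left(-2 + 161\right) - \left(- \frac{1}{4}\right) 163 = 161 \cdot 159 - - \frac{163}{4} = 25599 + \frac{163}{4} = \frac{102559}{4}$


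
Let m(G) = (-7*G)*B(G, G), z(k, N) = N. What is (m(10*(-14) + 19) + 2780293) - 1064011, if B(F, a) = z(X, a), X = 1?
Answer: 1613795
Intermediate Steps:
B(F, a) = a
m(G) = -7*G² (m(G) = (-7*G)*G = -7*G²)
(m(10*(-14) + 19) + 2780293) - 1064011 = (-7*(10*(-14) + 19)² + 2780293) - 1064011 = (-7*(-140 + 19)² + 2780293) - 1064011 = (-7*(-121)² + 2780293) - 1064011 = (-7*14641 + 2780293) - 1064011 = (-102487 + 2780293) - 1064011 = 2677806 - 1064011 = 1613795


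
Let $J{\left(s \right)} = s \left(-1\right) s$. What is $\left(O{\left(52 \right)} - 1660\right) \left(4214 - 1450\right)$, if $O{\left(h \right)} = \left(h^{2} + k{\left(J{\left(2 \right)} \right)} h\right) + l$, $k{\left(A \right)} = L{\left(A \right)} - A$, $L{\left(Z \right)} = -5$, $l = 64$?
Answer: $2918784$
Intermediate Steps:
$J{\left(s \right)} = - s^{2}$ ($J{\left(s \right)} = - s s = - s^{2}$)
$k{\left(A \right)} = -5 - A$
$O{\left(h \right)} = 64 + h^{2} - h$ ($O{\left(h \right)} = \left(h^{2} + \left(-5 - - 2^{2}\right) h\right) + 64 = \left(h^{2} + \left(-5 - \left(-1\right) 4\right) h\right) + 64 = \left(h^{2} + \left(-5 - -4\right) h\right) + 64 = \left(h^{2} + \left(-5 + 4\right) h\right) + 64 = \left(h^{2} - h\right) + 64 = 64 + h^{2} - h$)
$\left(O{\left(52 \right)} - 1660\right) \left(4214 - 1450\right) = \left(\left(64 + 52^{2} - 52\right) - 1660\right) \left(4214 - 1450\right) = \left(\left(64 + 2704 - 52\right) - 1660\right) 2764 = \left(2716 - 1660\right) 2764 = 1056 \cdot 2764 = 2918784$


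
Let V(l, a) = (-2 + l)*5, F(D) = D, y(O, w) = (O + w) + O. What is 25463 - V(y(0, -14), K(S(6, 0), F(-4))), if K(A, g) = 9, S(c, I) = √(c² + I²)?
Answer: 25543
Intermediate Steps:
y(O, w) = w + 2*O
S(c, I) = √(I² + c²)
V(l, a) = -10 + 5*l
25463 - V(y(0, -14), K(S(6, 0), F(-4))) = 25463 - (-10 + 5*(-14 + 2*0)) = 25463 - (-10 + 5*(-14 + 0)) = 25463 - (-10 + 5*(-14)) = 25463 - (-10 - 70) = 25463 - 1*(-80) = 25463 + 80 = 25543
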